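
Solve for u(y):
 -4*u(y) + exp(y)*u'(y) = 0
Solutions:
 u(y) = C1*exp(-4*exp(-y))


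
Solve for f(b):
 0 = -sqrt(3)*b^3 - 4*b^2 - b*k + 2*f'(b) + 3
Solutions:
 f(b) = C1 + sqrt(3)*b^4/8 + 2*b^3/3 + b^2*k/4 - 3*b/2


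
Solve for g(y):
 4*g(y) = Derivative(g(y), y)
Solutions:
 g(y) = C1*exp(4*y)


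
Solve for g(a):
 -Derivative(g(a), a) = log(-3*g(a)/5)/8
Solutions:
 8*Integral(1/(log(-_y) - log(5) + log(3)), (_y, g(a))) = C1 - a


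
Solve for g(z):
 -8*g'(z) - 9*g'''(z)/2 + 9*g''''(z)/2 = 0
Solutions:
 g(z) = C1 + C2*exp(z*(-(4*sqrt(39) + 25)^(1/3) - 1/(4*sqrt(39) + 25)^(1/3) + 2)/6)*sin(sqrt(3)*z*(-(4*sqrt(39) + 25)^(1/3) + (4*sqrt(39) + 25)^(-1/3))/6) + C3*exp(z*(-(4*sqrt(39) + 25)^(1/3) - 1/(4*sqrt(39) + 25)^(1/3) + 2)/6)*cos(sqrt(3)*z*(-(4*sqrt(39) + 25)^(1/3) + (4*sqrt(39) + 25)^(-1/3))/6) + C4*exp(z*((4*sqrt(39) + 25)^(-1/3) + 1 + (4*sqrt(39) + 25)^(1/3))/3)


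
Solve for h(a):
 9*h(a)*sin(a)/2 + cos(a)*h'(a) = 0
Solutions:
 h(a) = C1*cos(a)^(9/2)


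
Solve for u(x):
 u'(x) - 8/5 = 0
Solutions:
 u(x) = C1 + 8*x/5


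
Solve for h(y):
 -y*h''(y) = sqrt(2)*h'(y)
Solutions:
 h(y) = C1 + C2*y^(1 - sqrt(2))


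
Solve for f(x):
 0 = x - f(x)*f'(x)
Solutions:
 f(x) = -sqrt(C1 + x^2)
 f(x) = sqrt(C1 + x^2)


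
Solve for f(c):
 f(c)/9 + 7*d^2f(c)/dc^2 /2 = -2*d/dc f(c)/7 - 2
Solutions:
 f(c) = (C1*sin(5*sqrt(26)*c/147) + C2*cos(5*sqrt(26)*c/147))*exp(-2*c/49) - 18


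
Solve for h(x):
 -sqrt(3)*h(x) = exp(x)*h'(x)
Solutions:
 h(x) = C1*exp(sqrt(3)*exp(-x))


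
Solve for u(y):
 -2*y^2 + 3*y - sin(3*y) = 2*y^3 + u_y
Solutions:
 u(y) = C1 - y^4/2 - 2*y^3/3 + 3*y^2/2 + cos(3*y)/3


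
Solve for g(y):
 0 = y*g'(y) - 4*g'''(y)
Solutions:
 g(y) = C1 + Integral(C2*airyai(2^(1/3)*y/2) + C3*airybi(2^(1/3)*y/2), y)


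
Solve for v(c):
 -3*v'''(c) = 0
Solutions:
 v(c) = C1 + C2*c + C3*c^2


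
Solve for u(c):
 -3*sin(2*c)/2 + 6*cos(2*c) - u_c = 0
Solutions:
 u(c) = C1 + 3*sin(2*c) + 3*cos(2*c)/4


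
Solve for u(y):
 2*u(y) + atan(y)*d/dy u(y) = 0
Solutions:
 u(y) = C1*exp(-2*Integral(1/atan(y), y))


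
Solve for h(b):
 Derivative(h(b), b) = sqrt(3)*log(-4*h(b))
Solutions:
 -sqrt(3)*Integral(1/(log(-_y) + 2*log(2)), (_y, h(b)))/3 = C1 - b


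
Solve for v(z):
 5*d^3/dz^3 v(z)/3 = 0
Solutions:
 v(z) = C1 + C2*z + C3*z^2


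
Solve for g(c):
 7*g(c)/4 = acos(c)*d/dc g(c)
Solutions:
 g(c) = C1*exp(7*Integral(1/acos(c), c)/4)


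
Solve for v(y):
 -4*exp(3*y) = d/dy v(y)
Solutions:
 v(y) = C1 - 4*exp(3*y)/3


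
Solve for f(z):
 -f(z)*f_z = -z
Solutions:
 f(z) = -sqrt(C1 + z^2)
 f(z) = sqrt(C1 + z^2)


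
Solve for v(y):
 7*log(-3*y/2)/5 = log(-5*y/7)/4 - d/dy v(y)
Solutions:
 v(y) = C1 - 23*y*log(-y)/20 + y*(-28*log(3) - 5*log(7) + 5*log(5) + 28*log(2) + 23)/20


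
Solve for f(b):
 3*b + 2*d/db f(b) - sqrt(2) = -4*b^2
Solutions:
 f(b) = C1 - 2*b^3/3 - 3*b^2/4 + sqrt(2)*b/2


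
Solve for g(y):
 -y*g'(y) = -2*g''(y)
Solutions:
 g(y) = C1 + C2*erfi(y/2)


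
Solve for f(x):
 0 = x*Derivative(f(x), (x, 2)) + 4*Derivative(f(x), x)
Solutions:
 f(x) = C1 + C2/x^3


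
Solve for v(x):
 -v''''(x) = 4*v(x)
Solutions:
 v(x) = (C1*sin(x) + C2*cos(x))*exp(-x) + (C3*sin(x) + C4*cos(x))*exp(x)


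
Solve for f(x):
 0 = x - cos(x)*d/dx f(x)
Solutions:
 f(x) = C1 + Integral(x/cos(x), x)


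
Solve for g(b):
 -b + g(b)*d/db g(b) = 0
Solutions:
 g(b) = -sqrt(C1 + b^2)
 g(b) = sqrt(C1 + b^2)


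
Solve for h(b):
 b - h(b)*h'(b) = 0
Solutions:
 h(b) = -sqrt(C1 + b^2)
 h(b) = sqrt(C1 + b^2)


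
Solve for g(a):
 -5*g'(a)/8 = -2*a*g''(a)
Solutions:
 g(a) = C1 + C2*a^(21/16)


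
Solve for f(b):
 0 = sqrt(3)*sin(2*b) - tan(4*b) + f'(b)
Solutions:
 f(b) = C1 - log(cos(4*b))/4 + sqrt(3)*cos(2*b)/2


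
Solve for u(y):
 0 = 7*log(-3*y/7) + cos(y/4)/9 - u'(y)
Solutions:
 u(y) = C1 + 7*y*log(-y) - 7*y*log(7) - 7*y + 7*y*log(3) + 4*sin(y/4)/9


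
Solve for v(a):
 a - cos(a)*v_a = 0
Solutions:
 v(a) = C1 + Integral(a/cos(a), a)


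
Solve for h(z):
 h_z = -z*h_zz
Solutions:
 h(z) = C1 + C2*log(z)


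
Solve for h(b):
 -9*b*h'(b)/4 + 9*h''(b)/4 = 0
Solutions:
 h(b) = C1 + C2*erfi(sqrt(2)*b/2)


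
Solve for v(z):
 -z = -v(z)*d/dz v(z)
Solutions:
 v(z) = -sqrt(C1 + z^2)
 v(z) = sqrt(C1 + z^2)


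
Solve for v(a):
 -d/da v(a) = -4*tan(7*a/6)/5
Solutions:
 v(a) = C1 - 24*log(cos(7*a/6))/35


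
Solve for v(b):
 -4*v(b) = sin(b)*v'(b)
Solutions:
 v(b) = C1*(cos(b)^2 + 2*cos(b) + 1)/(cos(b)^2 - 2*cos(b) + 1)


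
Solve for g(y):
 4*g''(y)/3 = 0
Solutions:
 g(y) = C1 + C2*y


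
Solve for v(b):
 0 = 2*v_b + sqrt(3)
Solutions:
 v(b) = C1 - sqrt(3)*b/2


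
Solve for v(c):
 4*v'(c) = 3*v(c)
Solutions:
 v(c) = C1*exp(3*c/4)


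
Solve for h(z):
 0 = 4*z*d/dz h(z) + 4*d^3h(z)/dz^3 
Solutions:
 h(z) = C1 + Integral(C2*airyai(-z) + C3*airybi(-z), z)


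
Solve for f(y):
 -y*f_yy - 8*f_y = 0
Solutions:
 f(y) = C1 + C2/y^7


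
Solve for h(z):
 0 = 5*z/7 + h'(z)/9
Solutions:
 h(z) = C1 - 45*z^2/14


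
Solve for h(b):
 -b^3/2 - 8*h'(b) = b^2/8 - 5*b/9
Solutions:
 h(b) = C1 - b^4/64 - b^3/192 + 5*b^2/144


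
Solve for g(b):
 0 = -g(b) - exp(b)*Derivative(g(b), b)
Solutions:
 g(b) = C1*exp(exp(-b))


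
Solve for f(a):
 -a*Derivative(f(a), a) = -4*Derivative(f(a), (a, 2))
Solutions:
 f(a) = C1 + C2*erfi(sqrt(2)*a/4)


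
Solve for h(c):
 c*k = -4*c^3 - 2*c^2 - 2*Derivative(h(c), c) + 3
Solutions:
 h(c) = C1 - c^4/2 - c^3/3 - c^2*k/4 + 3*c/2


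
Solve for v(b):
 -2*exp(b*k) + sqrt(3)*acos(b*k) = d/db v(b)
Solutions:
 v(b) = C1 - 2*Piecewise((exp(b*k)/k, Ne(k, 0)), (b, True)) + sqrt(3)*Piecewise((b*acos(b*k) - sqrt(-b^2*k^2 + 1)/k, Ne(k, 0)), (pi*b/2, True))


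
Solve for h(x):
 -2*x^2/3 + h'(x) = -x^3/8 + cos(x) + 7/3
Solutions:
 h(x) = C1 - x^4/32 + 2*x^3/9 + 7*x/3 + sin(x)


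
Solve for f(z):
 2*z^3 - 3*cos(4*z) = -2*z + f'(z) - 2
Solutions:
 f(z) = C1 + z^4/2 + z^2 + 2*z - 3*sin(4*z)/4


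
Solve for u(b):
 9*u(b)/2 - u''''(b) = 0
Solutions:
 u(b) = C1*exp(-2^(3/4)*sqrt(3)*b/2) + C2*exp(2^(3/4)*sqrt(3)*b/2) + C3*sin(2^(3/4)*sqrt(3)*b/2) + C4*cos(2^(3/4)*sqrt(3)*b/2)


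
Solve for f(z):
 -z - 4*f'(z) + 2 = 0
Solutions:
 f(z) = C1 - z^2/8 + z/2


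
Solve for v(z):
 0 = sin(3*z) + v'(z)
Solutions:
 v(z) = C1 + cos(3*z)/3


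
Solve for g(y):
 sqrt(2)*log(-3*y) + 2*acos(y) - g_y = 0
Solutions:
 g(y) = C1 + sqrt(2)*y*(log(-y) - 1) + 2*y*acos(y) + sqrt(2)*y*log(3) - 2*sqrt(1 - y^2)


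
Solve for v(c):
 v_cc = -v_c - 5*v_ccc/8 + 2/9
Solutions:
 v(c) = C1 + 2*c/9 + (C2*sin(2*sqrt(6)*c/5) + C3*cos(2*sqrt(6)*c/5))*exp(-4*c/5)


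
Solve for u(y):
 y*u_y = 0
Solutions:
 u(y) = C1


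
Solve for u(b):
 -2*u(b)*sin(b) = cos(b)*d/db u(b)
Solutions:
 u(b) = C1*cos(b)^2


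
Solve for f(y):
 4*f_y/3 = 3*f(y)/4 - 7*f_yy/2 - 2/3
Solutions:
 f(y) = C1*exp(y*(-8 + sqrt(442))/42) + C2*exp(-y*(8 + sqrt(442))/42) + 8/9


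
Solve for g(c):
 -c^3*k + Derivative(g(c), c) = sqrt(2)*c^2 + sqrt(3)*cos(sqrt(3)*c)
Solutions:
 g(c) = C1 + c^4*k/4 + sqrt(2)*c^3/3 + sin(sqrt(3)*c)


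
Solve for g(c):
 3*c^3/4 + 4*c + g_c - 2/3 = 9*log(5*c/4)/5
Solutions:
 g(c) = C1 - 3*c^4/16 - 2*c^2 + 9*c*log(c)/5 - 18*c*log(2)/5 - 17*c/15 + 9*c*log(5)/5


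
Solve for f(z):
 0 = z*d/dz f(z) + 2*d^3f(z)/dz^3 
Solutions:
 f(z) = C1 + Integral(C2*airyai(-2^(2/3)*z/2) + C3*airybi(-2^(2/3)*z/2), z)


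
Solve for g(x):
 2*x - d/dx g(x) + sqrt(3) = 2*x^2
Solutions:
 g(x) = C1 - 2*x^3/3 + x^2 + sqrt(3)*x


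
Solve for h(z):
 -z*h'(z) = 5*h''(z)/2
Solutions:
 h(z) = C1 + C2*erf(sqrt(5)*z/5)


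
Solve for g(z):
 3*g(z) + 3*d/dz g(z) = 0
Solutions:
 g(z) = C1*exp(-z)


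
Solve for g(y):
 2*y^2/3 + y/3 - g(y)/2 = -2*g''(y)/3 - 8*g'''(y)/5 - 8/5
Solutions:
 g(y) = C1*exp(-y*(5*5^(2/3)/(432*sqrt(11) + 1433)^(1/3) + 10 + 5^(1/3)*(432*sqrt(11) + 1433)^(1/3))/72)*sin(sqrt(3)*5^(1/3)*y*(-(432*sqrt(11) + 1433)^(1/3) + 5*5^(1/3)/(432*sqrt(11) + 1433)^(1/3))/72) + C2*exp(-y*(5*5^(2/3)/(432*sqrt(11) + 1433)^(1/3) + 10 + 5^(1/3)*(432*sqrt(11) + 1433)^(1/3))/72)*cos(sqrt(3)*5^(1/3)*y*(-(432*sqrt(11) + 1433)^(1/3) + 5*5^(1/3)/(432*sqrt(11) + 1433)^(1/3))/72) + C3*exp(y*(-5 + 5*5^(2/3)/(432*sqrt(11) + 1433)^(1/3) + 5^(1/3)*(432*sqrt(11) + 1433)^(1/3))/36) + 4*y^2/3 + 2*y/3 + 304/45


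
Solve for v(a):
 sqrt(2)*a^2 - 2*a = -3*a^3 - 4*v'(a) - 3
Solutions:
 v(a) = C1 - 3*a^4/16 - sqrt(2)*a^3/12 + a^2/4 - 3*a/4


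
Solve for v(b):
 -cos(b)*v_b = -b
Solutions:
 v(b) = C1 + Integral(b/cos(b), b)


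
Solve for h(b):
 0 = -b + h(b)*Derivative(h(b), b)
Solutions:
 h(b) = -sqrt(C1 + b^2)
 h(b) = sqrt(C1 + b^2)


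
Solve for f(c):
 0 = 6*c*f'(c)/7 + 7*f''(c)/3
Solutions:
 f(c) = C1 + C2*erf(3*c/7)


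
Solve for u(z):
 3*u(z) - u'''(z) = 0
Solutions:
 u(z) = C3*exp(3^(1/3)*z) + (C1*sin(3^(5/6)*z/2) + C2*cos(3^(5/6)*z/2))*exp(-3^(1/3)*z/2)


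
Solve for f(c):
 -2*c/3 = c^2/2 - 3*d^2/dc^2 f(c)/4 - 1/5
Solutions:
 f(c) = C1 + C2*c + c^4/18 + 4*c^3/27 - 2*c^2/15


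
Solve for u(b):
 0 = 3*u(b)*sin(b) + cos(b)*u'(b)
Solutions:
 u(b) = C1*cos(b)^3


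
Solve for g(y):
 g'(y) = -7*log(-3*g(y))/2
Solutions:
 2*Integral(1/(log(-_y) + log(3)), (_y, g(y)))/7 = C1 - y


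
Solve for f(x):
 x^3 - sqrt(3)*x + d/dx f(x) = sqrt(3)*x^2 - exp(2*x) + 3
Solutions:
 f(x) = C1 - x^4/4 + sqrt(3)*x^3/3 + sqrt(3)*x^2/2 + 3*x - exp(2*x)/2


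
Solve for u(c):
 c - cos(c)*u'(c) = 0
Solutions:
 u(c) = C1 + Integral(c/cos(c), c)


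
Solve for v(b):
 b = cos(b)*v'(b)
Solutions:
 v(b) = C1 + Integral(b/cos(b), b)


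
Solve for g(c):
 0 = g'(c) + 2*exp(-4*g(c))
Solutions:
 g(c) = log(-I*(C1 - 8*c)^(1/4))
 g(c) = log(I*(C1 - 8*c)^(1/4))
 g(c) = log(-(C1 - 8*c)^(1/4))
 g(c) = log(C1 - 8*c)/4


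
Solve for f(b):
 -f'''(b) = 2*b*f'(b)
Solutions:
 f(b) = C1 + Integral(C2*airyai(-2^(1/3)*b) + C3*airybi(-2^(1/3)*b), b)


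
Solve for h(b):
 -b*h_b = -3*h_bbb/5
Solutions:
 h(b) = C1 + Integral(C2*airyai(3^(2/3)*5^(1/3)*b/3) + C3*airybi(3^(2/3)*5^(1/3)*b/3), b)


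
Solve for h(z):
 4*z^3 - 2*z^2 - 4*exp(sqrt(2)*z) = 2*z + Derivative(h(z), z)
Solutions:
 h(z) = C1 + z^4 - 2*z^3/3 - z^2 - 2*sqrt(2)*exp(sqrt(2)*z)


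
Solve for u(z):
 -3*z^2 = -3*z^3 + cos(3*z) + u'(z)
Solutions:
 u(z) = C1 + 3*z^4/4 - z^3 - sin(3*z)/3


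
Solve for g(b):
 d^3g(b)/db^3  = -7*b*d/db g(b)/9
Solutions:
 g(b) = C1 + Integral(C2*airyai(-21^(1/3)*b/3) + C3*airybi(-21^(1/3)*b/3), b)


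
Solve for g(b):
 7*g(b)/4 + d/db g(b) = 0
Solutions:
 g(b) = C1*exp(-7*b/4)


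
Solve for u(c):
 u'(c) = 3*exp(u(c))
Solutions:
 u(c) = log(-1/(C1 + 3*c))


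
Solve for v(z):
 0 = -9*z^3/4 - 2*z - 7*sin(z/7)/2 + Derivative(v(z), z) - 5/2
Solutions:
 v(z) = C1 + 9*z^4/16 + z^2 + 5*z/2 - 49*cos(z/7)/2


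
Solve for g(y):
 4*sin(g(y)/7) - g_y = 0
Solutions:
 -4*y + 7*log(cos(g(y)/7) - 1)/2 - 7*log(cos(g(y)/7) + 1)/2 = C1


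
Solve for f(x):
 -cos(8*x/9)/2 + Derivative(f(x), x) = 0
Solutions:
 f(x) = C1 + 9*sin(8*x/9)/16


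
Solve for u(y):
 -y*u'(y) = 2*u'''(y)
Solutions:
 u(y) = C1 + Integral(C2*airyai(-2^(2/3)*y/2) + C3*airybi(-2^(2/3)*y/2), y)


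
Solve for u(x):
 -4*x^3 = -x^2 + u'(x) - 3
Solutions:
 u(x) = C1 - x^4 + x^3/3 + 3*x


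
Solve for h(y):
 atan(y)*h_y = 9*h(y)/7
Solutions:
 h(y) = C1*exp(9*Integral(1/atan(y), y)/7)


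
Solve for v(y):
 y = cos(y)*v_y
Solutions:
 v(y) = C1 + Integral(y/cos(y), y)


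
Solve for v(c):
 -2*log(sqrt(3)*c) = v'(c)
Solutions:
 v(c) = C1 - 2*c*log(c) - c*log(3) + 2*c


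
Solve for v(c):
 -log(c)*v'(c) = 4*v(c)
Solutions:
 v(c) = C1*exp(-4*li(c))


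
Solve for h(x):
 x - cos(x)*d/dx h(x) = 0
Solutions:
 h(x) = C1 + Integral(x/cos(x), x)


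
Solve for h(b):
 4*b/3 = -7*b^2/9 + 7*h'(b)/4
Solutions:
 h(b) = C1 + 4*b^3/27 + 8*b^2/21


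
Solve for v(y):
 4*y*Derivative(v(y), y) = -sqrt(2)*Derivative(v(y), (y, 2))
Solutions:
 v(y) = C1 + C2*erf(2^(1/4)*y)


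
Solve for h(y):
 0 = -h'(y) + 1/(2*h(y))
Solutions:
 h(y) = -sqrt(C1 + y)
 h(y) = sqrt(C1 + y)


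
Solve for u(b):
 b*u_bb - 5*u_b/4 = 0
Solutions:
 u(b) = C1 + C2*b^(9/4)


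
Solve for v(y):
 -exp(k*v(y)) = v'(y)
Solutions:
 v(y) = Piecewise((log(1/(C1*k + k*y))/k, Ne(k, 0)), (nan, True))
 v(y) = Piecewise((C1 - y, Eq(k, 0)), (nan, True))


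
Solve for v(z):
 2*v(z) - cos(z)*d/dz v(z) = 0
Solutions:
 v(z) = C1*(sin(z) + 1)/(sin(z) - 1)


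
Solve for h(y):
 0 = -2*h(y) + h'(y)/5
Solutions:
 h(y) = C1*exp(10*y)


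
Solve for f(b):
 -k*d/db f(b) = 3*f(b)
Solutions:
 f(b) = C1*exp(-3*b/k)


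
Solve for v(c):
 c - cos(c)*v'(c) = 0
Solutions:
 v(c) = C1 + Integral(c/cos(c), c)


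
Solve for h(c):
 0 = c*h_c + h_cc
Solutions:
 h(c) = C1 + C2*erf(sqrt(2)*c/2)


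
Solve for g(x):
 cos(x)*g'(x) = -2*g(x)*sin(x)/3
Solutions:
 g(x) = C1*cos(x)^(2/3)


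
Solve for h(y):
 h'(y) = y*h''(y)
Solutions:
 h(y) = C1 + C2*y^2


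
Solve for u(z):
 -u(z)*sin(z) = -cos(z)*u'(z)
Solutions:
 u(z) = C1/cos(z)


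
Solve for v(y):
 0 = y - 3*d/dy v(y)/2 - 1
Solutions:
 v(y) = C1 + y^2/3 - 2*y/3


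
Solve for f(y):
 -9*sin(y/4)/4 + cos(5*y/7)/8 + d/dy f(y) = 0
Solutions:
 f(y) = C1 - 7*sin(5*y/7)/40 - 9*cos(y/4)


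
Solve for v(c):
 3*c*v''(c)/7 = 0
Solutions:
 v(c) = C1 + C2*c


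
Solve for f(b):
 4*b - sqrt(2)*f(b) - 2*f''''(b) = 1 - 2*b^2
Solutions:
 f(b) = sqrt(2)*b^2 + 2*sqrt(2)*b + (C1*sin(2^(3/8)*b/2) + C2*cos(2^(3/8)*b/2))*exp(-2^(3/8)*b/2) + (C3*sin(2^(3/8)*b/2) + C4*cos(2^(3/8)*b/2))*exp(2^(3/8)*b/2) - sqrt(2)/2


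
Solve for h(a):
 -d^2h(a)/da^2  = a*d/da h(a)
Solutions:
 h(a) = C1 + C2*erf(sqrt(2)*a/2)


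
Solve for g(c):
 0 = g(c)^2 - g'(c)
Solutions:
 g(c) = -1/(C1 + c)


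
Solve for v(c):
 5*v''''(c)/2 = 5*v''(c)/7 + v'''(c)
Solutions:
 v(c) = C1 + C2*c + C3*exp(c*(7 - sqrt(399))/35) + C4*exp(c*(7 + sqrt(399))/35)


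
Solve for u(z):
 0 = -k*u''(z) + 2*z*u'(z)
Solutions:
 u(z) = C1 + C2*erf(z*sqrt(-1/k))/sqrt(-1/k)


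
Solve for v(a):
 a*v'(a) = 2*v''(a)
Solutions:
 v(a) = C1 + C2*erfi(a/2)


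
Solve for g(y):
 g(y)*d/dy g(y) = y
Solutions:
 g(y) = -sqrt(C1 + y^2)
 g(y) = sqrt(C1 + y^2)


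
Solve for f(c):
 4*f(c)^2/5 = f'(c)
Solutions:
 f(c) = -5/(C1 + 4*c)


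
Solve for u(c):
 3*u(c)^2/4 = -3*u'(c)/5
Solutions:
 u(c) = 4/(C1 + 5*c)


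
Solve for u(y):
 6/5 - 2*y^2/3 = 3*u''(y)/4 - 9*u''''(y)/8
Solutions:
 u(y) = C1 + C2*y + C3*exp(-sqrt(6)*y/3) + C4*exp(sqrt(6)*y/3) - 2*y^4/27 - 8*y^2/15


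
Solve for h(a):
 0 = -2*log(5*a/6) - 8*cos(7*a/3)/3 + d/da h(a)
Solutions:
 h(a) = C1 + 2*a*log(a) - 2*a*log(6) - 2*a + 2*a*log(5) + 8*sin(7*a/3)/7


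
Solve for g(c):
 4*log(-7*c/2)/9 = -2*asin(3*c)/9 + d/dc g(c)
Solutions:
 g(c) = C1 + 4*c*log(-c)/9 + 2*c*asin(3*c)/9 - 4*c/9 - 4*c*log(2)/9 + 4*c*log(7)/9 + 2*sqrt(1 - 9*c^2)/27


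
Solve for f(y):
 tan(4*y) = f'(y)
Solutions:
 f(y) = C1 - log(cos(4*y))/4


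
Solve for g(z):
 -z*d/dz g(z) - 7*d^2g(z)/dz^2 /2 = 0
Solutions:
 g(z) = C1 + C2*erf(sqrt(7)*z/7)


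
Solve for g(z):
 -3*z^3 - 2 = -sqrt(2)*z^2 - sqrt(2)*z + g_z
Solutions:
 g(z) = C1 - 3*z^4/4 + sqrt(2)*z^3/3 + sqrt(2)*z^2/2 - 2*z


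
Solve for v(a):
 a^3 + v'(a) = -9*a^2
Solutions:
 v(a) = C1 - a^4/4 - 3*a^3


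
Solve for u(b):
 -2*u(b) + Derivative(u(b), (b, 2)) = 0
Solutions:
 u(b) = C1*exp(-sqrt(2)*b) + C2*exp(sqrt(2)*b)


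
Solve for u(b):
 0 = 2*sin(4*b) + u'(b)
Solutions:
 u(b) = C1 + cos(4*b)/2


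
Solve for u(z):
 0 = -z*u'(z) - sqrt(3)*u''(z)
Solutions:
 u(z) = C1 + C2*erf(sqrt(2)*3^(3/4)*z/6)


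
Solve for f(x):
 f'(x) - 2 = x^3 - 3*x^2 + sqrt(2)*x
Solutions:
 f(x) = C1 + x^4/4 - x^3 + sqrt(2)*x^2/2 + 2*x


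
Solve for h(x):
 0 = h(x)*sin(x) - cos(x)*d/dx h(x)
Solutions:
 h(x) = C1/cos(x)


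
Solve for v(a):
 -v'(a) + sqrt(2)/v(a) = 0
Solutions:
 v(a) = -sqrt(C1 + 2*sqrt(2)*a)
 v(a) = sqrt(C1 + 2*sqrt(2)*a)


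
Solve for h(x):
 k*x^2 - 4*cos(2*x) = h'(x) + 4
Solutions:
 h(x) = C1 + k*x^3/3 - 4*x - 4*sin(x)*cos(x)


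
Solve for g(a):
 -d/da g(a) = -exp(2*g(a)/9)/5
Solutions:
 g(a) = 9*log(-sqrt(-1/(C1 + a))) - 9*log(2) + 9*log(3) + 9*log(10)/2
 g(a) = 9*log(-1/(C1 + a))/2 - 9*log(2) + 9*log(3) + 9*log(10)/2


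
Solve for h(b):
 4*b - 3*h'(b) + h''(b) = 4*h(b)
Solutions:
 h(b) = C1*exp(-b) + C2*exp(4*b) + b - 3/4


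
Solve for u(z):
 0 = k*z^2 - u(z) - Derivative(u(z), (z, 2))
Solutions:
 u(z) = C1*sin(z) + C2*cos(z) + k*z^2 - 2*k


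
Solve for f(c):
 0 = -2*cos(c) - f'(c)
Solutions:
 f(c) = C1 - 2*sin(c)


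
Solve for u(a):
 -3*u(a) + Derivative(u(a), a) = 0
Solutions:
 u(a) = C1*exp(3*a)


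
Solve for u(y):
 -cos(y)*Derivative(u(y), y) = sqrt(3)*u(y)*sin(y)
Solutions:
 u(y) = C1*cos(y)^(sqrt(3))


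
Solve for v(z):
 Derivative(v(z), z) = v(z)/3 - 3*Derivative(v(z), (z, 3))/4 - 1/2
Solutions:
 v(z) = C1*exp(-2^(1/3)*z*(2 - 2^(1/3))/6)*sin(2^(1/3)*sqrt(3)*z*(2^(1/3) + 2)/6) + C2*exp(-2^(1/3)*z*(2 - 2^(1/3))/6)*cos(2^(1/3)*sqrt(3)*z*(2^(1/3) + 2)/6) + C3*exp(2^(1/3)*z*(2 - 2^(1/3))/3) + 3/2


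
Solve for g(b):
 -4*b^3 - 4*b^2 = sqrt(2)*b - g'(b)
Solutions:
 g(b) = C1 + b^4 + 4*b^3/3 + sqrt(2)*b^2/2


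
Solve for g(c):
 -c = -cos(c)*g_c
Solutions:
 g(c) = C1 + Integral(c/cos(c), c)


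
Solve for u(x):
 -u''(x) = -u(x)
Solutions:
 u(x) = C1*exp(-x) + C2*exp(x)


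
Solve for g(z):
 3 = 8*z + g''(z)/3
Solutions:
 g(z) = C1 + C2*z - 4*z^3 + 9*z^2/2


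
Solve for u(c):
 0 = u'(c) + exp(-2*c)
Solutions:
 u(c) = C1 + exp(-2*c)/2


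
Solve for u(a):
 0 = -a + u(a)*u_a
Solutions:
 u(a) = -sqrt(C1 + a^2)
 u(a) = sqrt(C1 + a^2)


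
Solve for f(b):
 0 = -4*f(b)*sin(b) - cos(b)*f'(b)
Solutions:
 f(b) = C1*cos(b)^4


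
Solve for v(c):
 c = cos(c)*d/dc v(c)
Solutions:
 v(c) = C1 + Integral(c/cos(c), c)


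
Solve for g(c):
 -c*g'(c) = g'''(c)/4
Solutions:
 g(c) = C1 + Integral(C2*airyai(-2^(2/3)*c) + C3*airybi(-2^(2/3)*c), c)


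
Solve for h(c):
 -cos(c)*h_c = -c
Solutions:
 h(c) = C1 + Integral(c/cos(c), c)


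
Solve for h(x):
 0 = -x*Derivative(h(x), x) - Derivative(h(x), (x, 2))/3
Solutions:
 h(x) = C1 + C2*erf(sqrt(6)*x/2)


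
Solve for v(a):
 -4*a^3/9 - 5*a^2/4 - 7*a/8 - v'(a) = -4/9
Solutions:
 v(a) = C1 - a^4/9 - 5*a^3/12 - 7*a^2/16 + 4*a/9


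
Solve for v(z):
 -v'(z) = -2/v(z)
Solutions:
 v(z) = -sqrt(C1 + 4*z)
 v(z) = sqrt(C1 + 4*z)


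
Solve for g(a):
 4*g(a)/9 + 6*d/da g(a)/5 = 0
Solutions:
 g(a) = C1*exp(-10*a/27)


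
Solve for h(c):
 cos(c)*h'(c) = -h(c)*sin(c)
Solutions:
 h(c) = C1*cos(c)


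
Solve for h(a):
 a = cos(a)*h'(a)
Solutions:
 h(a) = C1 + Integral(a/cos(a), a)


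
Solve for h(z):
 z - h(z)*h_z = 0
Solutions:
 h(z) = -sqrt(C1 + z^2)
 h(z) = sqrt(C1 + z^2)


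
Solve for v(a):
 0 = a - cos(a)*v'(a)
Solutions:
 v(a) = C1 + Integral(a/cos(a), a)


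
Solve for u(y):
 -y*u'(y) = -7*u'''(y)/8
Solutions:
 u(y) = C1 + Integral(C2*airyai(2*7^(2/3)*y/7) + C3*airybi(2*7^(2/3)*y/7), y)


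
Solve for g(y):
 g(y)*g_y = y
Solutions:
 g(y) = -sqrt(C1 + y^2)
 g(y) = sqrt(C1 + y^2)


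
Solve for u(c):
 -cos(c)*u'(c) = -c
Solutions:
 u(c) = C1 + Integral(c/cos(c), c)


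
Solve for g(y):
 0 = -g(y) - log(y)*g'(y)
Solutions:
 g(y) = C1*exp(-li(y))


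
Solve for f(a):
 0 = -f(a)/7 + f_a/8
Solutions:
 f(a) = C1*exp(8*a/7)


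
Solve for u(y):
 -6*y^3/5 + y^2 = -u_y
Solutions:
 u(y) = C1 + 3*y^4/10 - y^3/3


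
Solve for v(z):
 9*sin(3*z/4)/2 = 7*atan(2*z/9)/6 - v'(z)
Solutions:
 v(z) = C1 + 7*z*atan(2*z/9)/6 - 21*log(4*z^2 + 81)/8 + 6*cos(3*z/4)


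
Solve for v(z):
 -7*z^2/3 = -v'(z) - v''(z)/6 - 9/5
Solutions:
 v(z) = C1 + C2*exp(-6*z) + 7*z^3/9 - 7*z^2/18 - 451*z/270


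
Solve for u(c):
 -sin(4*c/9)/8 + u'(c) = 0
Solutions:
 u(c) = C1 - 9*cos(4*c/9)/32


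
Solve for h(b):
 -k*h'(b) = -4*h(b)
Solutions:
 h(b) = C1*exp(4*b/k)


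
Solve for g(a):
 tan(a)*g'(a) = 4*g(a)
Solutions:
 g(a) = C1*sin(a)^4


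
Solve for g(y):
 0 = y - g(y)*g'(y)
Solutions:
 g(y) = -sqrt(C1 + y^2)
 g(y) = sqrt(C1 + y^2)


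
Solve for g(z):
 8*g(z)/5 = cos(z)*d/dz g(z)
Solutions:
 g(z) = C1*(sin(z) + 1)^(4/5)/(sin(z) - 1)^(4/5)


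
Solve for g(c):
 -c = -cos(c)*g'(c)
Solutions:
 g(c) = C1 + Integral(c/cos(c), c)


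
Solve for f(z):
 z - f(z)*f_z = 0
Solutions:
 f(z) = -sqrt(C1 + z^2)
 f(z) = sqrt(C1 + z^2)


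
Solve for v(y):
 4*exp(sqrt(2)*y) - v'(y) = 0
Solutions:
 v(y) = C1 + 2*sqrt(2)*exp(sqrt(2)*y)


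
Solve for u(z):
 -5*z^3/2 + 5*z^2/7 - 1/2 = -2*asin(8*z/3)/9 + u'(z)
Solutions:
 u(z) = C1 - 5*z^4/8 + 5*z^3/21 + 2*z*asin(8*z/3)/9 - z/2 + sqrt(9 - 64*z^2)/36


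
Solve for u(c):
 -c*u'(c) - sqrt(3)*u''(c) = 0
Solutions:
 u(c) = C1 + C2*erf(sqrt(2)*3^(3/4)*c/6)


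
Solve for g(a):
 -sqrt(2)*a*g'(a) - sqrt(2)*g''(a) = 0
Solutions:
 g(a) = C1 + C2*erf(sqrt(2)*a/2)


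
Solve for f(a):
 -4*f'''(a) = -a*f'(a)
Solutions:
 f(a) = C1 + Integral(C2*airyai(2^(1/3)*a/2) + C3*airybi(2^(1/3)*a/2), a)


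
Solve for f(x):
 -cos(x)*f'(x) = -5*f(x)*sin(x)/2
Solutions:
 f(x) = C1/cos(x)^(5/2)


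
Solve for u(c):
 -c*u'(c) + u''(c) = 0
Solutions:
 u(c) = C1 + C2*erfi(sqrt(2)*c/2)


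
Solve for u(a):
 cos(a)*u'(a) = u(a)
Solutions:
 u(a) = C1*sqrt(sin(a) + 1)/sqrt(sin(a) - 1)


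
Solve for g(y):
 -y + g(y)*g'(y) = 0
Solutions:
 g(y) = -sqrt(C1 + y^2)
 g(y) = sqrt(C1 + y^2)


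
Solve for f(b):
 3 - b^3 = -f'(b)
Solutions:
 f(b) = C1 + b^4/4 - 3*b


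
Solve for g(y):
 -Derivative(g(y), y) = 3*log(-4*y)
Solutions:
 g(y) = C1 - 3*y*log(-y) + 3*y*(1 - 2*log(2))


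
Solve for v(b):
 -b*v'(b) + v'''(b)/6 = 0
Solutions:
 v(b) = C1 + Integral(C2*airyai(6^(1/3)*b) + C3*airybi(6^(1/3)*b), b)


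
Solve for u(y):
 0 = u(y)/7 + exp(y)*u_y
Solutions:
 u(y) = C1*exp(exp(-y)/7)


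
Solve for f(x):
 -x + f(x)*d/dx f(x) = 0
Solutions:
 f(x) = -sqrt(C1 + x^2)
 f(x) = sqrt(C1 + x^2)


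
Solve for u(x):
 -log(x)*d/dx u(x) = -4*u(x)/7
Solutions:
 u(x) = C1*exp(4*li(x)/7)


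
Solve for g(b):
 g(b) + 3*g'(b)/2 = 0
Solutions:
 g(b) = C1*exp(-2*b/3)


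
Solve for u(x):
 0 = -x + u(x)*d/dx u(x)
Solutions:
 u(x) = -sqrt(C1 + x^2)
 u(x) = sqrt(C1 + x^2)


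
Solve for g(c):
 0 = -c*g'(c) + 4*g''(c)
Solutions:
 g(c) = C1 + C2*erfi(sqrt(2)*c/4)


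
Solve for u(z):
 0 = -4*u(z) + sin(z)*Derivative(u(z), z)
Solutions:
 u(z) = C1*(cos(z)^2 - 2*cos(z) + 1)/(cos(z)^2 + 2*cos(z) + 1)


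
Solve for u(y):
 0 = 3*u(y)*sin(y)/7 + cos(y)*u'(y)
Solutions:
 u(y) = C1*cos(y)^(3/7)


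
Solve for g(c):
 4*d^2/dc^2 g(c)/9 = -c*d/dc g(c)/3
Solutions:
 g(c) = C1 + C2*erf(sqrt(6)*c/4)


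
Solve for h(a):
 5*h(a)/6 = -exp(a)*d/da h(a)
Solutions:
 h(a) = C1*exp(5*exp(-a)/6)


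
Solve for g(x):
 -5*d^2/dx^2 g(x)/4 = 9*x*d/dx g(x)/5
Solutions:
 g(x) = C1 + C2*erf(3*sqrt(2)*x/5)


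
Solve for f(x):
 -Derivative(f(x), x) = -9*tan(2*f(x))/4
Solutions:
 f(x) = -asin(C1*exp(9*x/2))/2 + pi/2
 f(x) = asin(C1*exp(9*x/2))/2


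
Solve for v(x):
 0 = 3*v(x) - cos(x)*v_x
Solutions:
 v(x) = C1*(sin(x) + 1)^(3/2)/(sin(x) - 1)^(3/2)


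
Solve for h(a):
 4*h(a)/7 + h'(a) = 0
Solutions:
 h(a) = C1*exp(-4*a/7)


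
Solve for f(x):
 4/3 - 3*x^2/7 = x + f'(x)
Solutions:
 f(x) = C1 - x^3/7 - x^2/2 + 4*x/3


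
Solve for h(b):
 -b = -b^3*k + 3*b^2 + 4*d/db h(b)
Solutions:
 h(b) = C1 + b^4*k/16 - b^3/4 - b^2/8


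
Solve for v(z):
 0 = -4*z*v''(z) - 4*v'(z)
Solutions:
 v(z) = C1 + C2*log(z)


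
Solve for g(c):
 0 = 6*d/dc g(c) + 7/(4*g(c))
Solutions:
 g(c) = -sqrt(C1 - 21*c)/6
 g(c) = sqrt(C1 - 21*c)/6


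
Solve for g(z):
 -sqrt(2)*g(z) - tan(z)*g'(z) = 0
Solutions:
 g(z) = C1/sin(z)^(sqrt(2))


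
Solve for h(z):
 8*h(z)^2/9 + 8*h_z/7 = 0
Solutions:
 h(z) = 9/(C1 + 7*z)


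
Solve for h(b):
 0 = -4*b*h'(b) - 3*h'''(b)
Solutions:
 h(b) = C1 + Integral(C2*airyai(-6^(2/3)*b/3) + C3*airybi(-6^(2/3)*b/3), b)


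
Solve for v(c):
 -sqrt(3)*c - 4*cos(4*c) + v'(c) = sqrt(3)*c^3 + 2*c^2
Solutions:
 v(c) = C1 + sqrt(3)*c^4/4 + 2*c^3/3 + sqrt(3)*c^2/2 + sin(4*c)


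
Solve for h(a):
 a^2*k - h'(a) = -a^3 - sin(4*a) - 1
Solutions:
 h(a) = C1 + a^4/4 + a^3*k/3 + a - cos(4*a)/4


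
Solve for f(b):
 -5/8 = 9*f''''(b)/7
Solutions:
 f(b) = C1 + C2*b + C3*b^2 + C4*b^3 - 35*b^4/1728


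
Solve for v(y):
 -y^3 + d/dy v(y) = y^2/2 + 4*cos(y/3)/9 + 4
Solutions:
 v(y) = C1 + y^4/4 + y^3/6 + 4*y + 4*sin(y/3)/3


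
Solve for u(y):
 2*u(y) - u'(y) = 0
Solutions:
 u(y) = C1*exp(2*y)


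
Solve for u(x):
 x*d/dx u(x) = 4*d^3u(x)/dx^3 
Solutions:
 u(x) = C1 + Integral(C2*airyai(2^(1/3)*x/2) + C3*airybi(2^(1/3)*x/2), x)


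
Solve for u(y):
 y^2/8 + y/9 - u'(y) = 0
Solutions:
 u(y) = C1 + y^3/24 + y^2/18


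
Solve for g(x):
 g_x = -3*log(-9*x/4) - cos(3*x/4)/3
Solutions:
 g(x) = C1 - 3*x*log(-x) - 6*x*log(3) + 3*x + 6*x*log(2) - 4*sin(3*x/4)/9


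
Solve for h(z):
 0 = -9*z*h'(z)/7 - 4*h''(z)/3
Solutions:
 h(z) = C1 + C2*erf(3*sqrt(42)*z/28)


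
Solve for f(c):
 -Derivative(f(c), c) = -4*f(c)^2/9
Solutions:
 f(c) = -9/(C1 + 4*c)


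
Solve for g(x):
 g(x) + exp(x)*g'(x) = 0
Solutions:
 g(x) = C1*exp(exp(-x))


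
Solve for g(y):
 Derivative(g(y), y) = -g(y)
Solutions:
 g(y) = C1*exp(-y)


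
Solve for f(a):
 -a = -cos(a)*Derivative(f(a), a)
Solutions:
 f(a) = C1 + Integral(a/cos(a), a)


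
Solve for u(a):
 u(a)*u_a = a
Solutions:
 u(a) = -sqrt(C1 + a^2)
 u(a) = sqrt(C1 + a^2)


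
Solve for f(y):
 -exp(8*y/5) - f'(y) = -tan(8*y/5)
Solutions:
 f(y) = C1 - 5*exp(8*y/5)/8 - 5*log(cos(8*y/5))/8


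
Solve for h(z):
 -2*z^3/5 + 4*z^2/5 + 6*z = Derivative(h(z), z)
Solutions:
 h(z) = C1 - z^4/10 + 4*z^3/15 + 3*z^2


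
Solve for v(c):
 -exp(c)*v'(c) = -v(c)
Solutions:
 v(c) = C1*exp(-exp(-c))


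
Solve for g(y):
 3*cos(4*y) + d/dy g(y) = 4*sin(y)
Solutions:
 g(y) = C1 - 3*sin(4*y)/4 - 4*cos(y)


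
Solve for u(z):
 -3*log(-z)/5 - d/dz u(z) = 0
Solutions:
 u(z) = C1 - 3*z*log(-z)/5 + 3*z/5


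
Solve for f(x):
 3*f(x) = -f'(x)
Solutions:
 f(x) = C1*exp(-3*x)


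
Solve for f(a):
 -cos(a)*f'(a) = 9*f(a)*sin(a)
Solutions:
 f(a) = C1*cos(a)^9


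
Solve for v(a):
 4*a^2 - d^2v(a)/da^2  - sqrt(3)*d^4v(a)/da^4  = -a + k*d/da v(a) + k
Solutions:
 v(a) = C1 + C2*exp(a*(-2^(2/3)*3^(1/6)*(9*k + sqrt(81*k^2 + 4*sqrt(3)))^(1/3) + 2*6^(1/3)/(9*k + sqrt(81*k^2 + 4*sqrt(3)))^(1/3))/6) + C3*exp(a*(2^(2/3)*3^(1/6)*(9*k + sqrt(81*k^2 + 4*sqrt(3)))^(1/3) - 6^(2/3)*I*(9*k + sqrt(81*k^2 + 4*sqrt(3)))^(1/3) + 16*sqrt(3)/((9*k + sqrt(81*k^2 + 4*sqrt(3)))^(1/3)*(-2^(2/3)*3^(1/6) + 6^(2/3)*I)))/12) + C4*exp(a*(2^(2/3)*3^(1/6)*(9*k + sqrt(81*k^2 + 4*sqrt(3)))^(1/3) + 6^(2/3)*I*(9*k + sqrt(81*k^2 + 4*sqrt(3)))^(1/3) - 16*sqrt(3)/((9*k + sqrt(81*k^2 + 4*sqrt(3)))^(1/3)*(2^(2/3)*3^(1/6) + 6^(2/3)*I)))/12) + 4*a^3/(3*k) + a^2/(2*k) - 4*a^2/k^2 - a - a/k^2 + 8*a/k^3


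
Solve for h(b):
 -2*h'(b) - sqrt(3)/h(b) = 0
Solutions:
 h(b) = -sqrt(C1 - sqrt(3)*b)
 h(b) = sqrt(C1 - sqrt(3)*b)


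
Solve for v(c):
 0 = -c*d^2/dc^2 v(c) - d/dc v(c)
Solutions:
 v(c) = C1 + C2*log(c)


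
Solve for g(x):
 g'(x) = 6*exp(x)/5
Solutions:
 g(x) = C1 + 6*exp(x)/5


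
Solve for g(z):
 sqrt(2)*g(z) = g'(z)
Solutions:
 g(z) = C1*exp(sqrt(2)*z)


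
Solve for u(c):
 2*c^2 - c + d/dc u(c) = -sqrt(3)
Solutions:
 u(c) = C1 - 2*c^3/3 + c^2/2 - sqrt(3)*c


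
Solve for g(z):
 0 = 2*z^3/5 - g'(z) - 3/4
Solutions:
 g(z) = C1 + z^4/10 - 3*z/4


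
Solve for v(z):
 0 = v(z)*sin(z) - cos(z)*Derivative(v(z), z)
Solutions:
 v(z) = C1/cos(z)


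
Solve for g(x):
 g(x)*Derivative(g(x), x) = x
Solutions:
 g(x) = -sqrt(C1 + x^2)
 g(x) = sqrt(C1 + x^2)


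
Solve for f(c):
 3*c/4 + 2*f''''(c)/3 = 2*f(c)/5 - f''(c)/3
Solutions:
 f(c) = C1*exp(-sqrt(5)*c*sqrt(-5 + sqrt(265))/10) + C2*exp(sqrt(5)*c*sqrt(-5 + sqrt(265))/10) + C3*sin(sqrt(5)*c*sqrt(5 + sqrt(265))/10) + C4*cos(sqrt(5)*c*sqrt(5 + sqrt(265))/10) + 15*c/8


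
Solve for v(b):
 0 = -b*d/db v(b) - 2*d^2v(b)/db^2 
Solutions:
 v(b) = C1 + C2*erf(b/2)


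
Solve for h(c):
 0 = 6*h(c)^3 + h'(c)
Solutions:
 h(c) = -sqrt(2)*sqrt(-1/(C1 - 6*c))/2
 h(c) = sqrt(2)*sqrt(-1/(C1 - 6*c))/2


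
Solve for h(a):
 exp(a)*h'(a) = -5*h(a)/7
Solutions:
 h(a) = C1*exp(5*exp(-a)/7)


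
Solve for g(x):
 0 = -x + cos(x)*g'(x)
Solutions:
 g(x) = C1 + Integral(x/cos(x), x)


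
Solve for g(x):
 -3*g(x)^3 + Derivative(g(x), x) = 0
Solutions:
 g(x) = -sqrt(2)*sqrt(-1/(C1 + 3*x))/2
 g(x) = sqrt(2)*sqrt(-1/(C1 + 3*x))/2


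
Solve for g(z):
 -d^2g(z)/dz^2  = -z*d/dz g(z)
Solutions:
 g(z) = C1 + C2*erfi(sqrt(2)*z/2)


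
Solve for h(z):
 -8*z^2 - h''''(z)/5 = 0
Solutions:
 h(z) = C1 + C2*z + C3*z^2 + C4*z^3 - z^6/9


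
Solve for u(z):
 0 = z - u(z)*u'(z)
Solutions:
 u(z) = -sqrt(C1 + z^2)
 u(z) = sqrt(C1 + z^2)


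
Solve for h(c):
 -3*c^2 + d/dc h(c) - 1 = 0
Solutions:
 h(c) = C1 + c^3 + c


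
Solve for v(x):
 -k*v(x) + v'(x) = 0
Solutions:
 v(x) = C1*exp(k*x)


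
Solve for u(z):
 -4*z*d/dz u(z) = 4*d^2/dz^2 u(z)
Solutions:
 u(z) = C1 + C2*erf(sqrt(2)*z/2)


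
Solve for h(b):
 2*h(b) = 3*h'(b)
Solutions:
 h(b) = C1*exp(2*b/3)


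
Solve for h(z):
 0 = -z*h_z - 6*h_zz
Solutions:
 h(z) = C1 + C2*erf(sqrt(3)*z/6)


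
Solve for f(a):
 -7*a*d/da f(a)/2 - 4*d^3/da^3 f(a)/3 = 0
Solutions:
 f(a) = C1 + Integral(C2*airyai(-21^(1/3)*a/2) + C3*airybi(-21^(1/3)*a/2), a)


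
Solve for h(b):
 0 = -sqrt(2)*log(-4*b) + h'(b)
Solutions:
 h(b) = C1 + sqrt(2)*b*log(-b) + sqrt(2)*b*(-1 + 2*log(2))


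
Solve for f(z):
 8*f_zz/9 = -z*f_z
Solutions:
 f(z) = C1 + C2*erf(3*z/4)


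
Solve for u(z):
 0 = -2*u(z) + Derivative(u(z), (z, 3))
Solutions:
 u(z) = C3*exp(2^(1/3)*z) + (C1*sin(2^(1/3)*sqrt(3)*z/2) + C2*cos(2^(1/3)*sqrt(3)*z/2))*exp(-2^(1/3)*z/2)


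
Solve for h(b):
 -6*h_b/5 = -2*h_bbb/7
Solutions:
 h(b) = C1 + C2*exp(-sqrt(105)*b/5) + C3*exp(sqrt(105)*b/5)


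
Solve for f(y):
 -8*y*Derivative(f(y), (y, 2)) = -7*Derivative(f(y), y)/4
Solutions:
 f(y) = C1 + C2*y^(39/32)


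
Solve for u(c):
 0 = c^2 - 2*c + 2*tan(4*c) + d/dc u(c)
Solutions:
 u(c) = C1 - c^3/3 + c^2 + log(cos(4*c))/2


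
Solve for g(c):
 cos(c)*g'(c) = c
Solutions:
 g(c) = C1 + Integral(c/cos(c), c)


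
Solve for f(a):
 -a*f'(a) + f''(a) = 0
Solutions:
 f(a) = C1 + C2*erfi(sqrt(2)*a/2)


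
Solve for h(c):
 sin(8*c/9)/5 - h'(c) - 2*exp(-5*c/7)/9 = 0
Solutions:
 h(c) = C1 - 9*cos(8*c/9)/40 + 14*exp(-5*c/7)/45


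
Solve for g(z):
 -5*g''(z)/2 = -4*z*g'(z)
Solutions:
 g(z) = C1 + C2*erfi(2*sqrt(5)*z/5)


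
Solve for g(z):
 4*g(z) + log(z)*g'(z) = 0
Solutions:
 g(z) = C1*exp(-4*li(z))


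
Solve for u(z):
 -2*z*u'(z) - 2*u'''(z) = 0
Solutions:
 u(z) = C1 + Integral(C2*airyai(-z) + C3*airybi(-z), z)


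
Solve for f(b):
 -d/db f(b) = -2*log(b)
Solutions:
 f(b) = C1 + 2*b*log(b) - 2*b


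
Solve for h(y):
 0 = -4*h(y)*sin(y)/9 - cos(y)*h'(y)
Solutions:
 h(y) = C1*cos(y)^(4/9)


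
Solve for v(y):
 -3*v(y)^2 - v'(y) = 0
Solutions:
 v(y) = 1/(C1 + 3*y)


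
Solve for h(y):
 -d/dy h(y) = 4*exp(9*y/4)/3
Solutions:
 h(y) = C1 - 16*exp(9*y/4)/27


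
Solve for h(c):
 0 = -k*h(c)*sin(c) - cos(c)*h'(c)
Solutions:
 h(c) = C1*exp(k*log(cos(c)))


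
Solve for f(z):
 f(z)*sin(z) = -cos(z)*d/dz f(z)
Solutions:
 f(z) = C1*cos(z)


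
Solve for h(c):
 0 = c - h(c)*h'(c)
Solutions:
 h(c) = -sqrt(C1 + c^2)
 h(c) = sqrt(C1 + c^2)


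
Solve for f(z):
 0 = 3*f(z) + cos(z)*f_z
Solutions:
 f(z) = C1*(sin(z) - 1)^(3/2)/(sin(z) + 1)^(3/2)


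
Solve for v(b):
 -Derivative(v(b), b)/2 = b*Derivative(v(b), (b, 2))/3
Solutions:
 v(b) = C1 + C2/sqrt(b)


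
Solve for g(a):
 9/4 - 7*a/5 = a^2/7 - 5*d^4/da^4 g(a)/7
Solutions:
 g(a) = C1 + C2*a + C3*a^2 + C4*a^3 + a^6/1800 + 49*a^5/3000 - 21*a^4/160


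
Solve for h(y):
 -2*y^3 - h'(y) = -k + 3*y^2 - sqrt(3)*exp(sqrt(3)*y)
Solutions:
 h(y) = C1 + k*y - y^4/2 - y^3 + exp(sqrt(3)*y)


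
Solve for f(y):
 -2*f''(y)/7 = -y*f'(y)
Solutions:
 f(y) = C1 + C2*erfi(sqrt(7)*y/2)


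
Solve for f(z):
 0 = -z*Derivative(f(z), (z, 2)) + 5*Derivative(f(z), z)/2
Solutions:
 f(z) = C1 + C2*z^(7/2)


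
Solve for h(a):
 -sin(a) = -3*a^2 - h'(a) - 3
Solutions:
 h(a) = C1 - a^3 - 3*a - cos(a)


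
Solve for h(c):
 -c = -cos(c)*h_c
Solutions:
 h(c) = C1 + Integral(c/cos(c), c)


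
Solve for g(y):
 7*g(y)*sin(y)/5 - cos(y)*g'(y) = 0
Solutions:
 g(y) = C1/cos(y)^(7/5)


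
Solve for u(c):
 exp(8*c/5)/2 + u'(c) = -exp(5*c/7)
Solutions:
 u(c) = C1 - 7*exp(5*c/7)/5 - 5*exp(8*c/5)/16


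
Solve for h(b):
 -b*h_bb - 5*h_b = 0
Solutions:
 h(b) = C1 + C2/b^4


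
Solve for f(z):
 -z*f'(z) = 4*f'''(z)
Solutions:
 f(z) = C1 + Integral(C2*airyai(-2^(1/3)*z/2) + C3*airybi(-2^(1/3)*z/2), z)


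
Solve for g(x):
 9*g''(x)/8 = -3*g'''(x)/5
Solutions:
 g(x) = C1 + C2*x + C3*exp(-15*x/8)


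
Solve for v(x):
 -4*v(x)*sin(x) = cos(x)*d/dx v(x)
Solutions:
 v(x) = C1*cos(x)^4


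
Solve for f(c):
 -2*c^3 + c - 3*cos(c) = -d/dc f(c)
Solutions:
 f(c) = C1 + c^4/2 - c^2/2 + 3*sin(c)


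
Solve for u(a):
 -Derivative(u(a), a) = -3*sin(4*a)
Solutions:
 u(a) = C1 - 3*cos(4*a)/4


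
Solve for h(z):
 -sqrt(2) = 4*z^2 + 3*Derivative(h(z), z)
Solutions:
 h(z) = C1 - 4*z^3/9 - sqrt(2)*z/3


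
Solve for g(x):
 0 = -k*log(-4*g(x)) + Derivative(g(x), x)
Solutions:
 Integral(1/(log(-_y) + 2*log(2)), (_y, g(x))) = C1 + k*x


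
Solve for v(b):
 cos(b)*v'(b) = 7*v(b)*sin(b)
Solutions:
 v(b) = C1/cos(b)^7


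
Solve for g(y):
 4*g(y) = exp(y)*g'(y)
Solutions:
 g(y) = C1*exp(-4*exp(-y))


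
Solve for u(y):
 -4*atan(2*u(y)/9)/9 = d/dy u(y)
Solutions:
 Integral(1/atan(2*_y/9), (_y, u(y))) = C1 - 4*y/9


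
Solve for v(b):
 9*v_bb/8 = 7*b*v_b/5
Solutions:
 v(b) = C1 + C2*erfi(2*sqrt(35)*b/15)


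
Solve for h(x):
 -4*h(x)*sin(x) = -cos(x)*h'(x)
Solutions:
 h(x) = C1/cos(x)^4


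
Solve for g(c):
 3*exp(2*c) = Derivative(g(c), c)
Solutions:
 g(c) = C1 + 3*exp(2*c)/2


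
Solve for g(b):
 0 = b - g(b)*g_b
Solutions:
 g(b) = -sqrt(C1 + b^2)
 g(b) = sqrt(C1 + b^2)


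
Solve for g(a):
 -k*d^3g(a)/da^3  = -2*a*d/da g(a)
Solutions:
 g(a) = C1 + Integral(C2*airyai(2^(1/3)*a*(1/k)^(1/3)) + C3*airybi(2^(1/3)*a*(1/k)^(1/3)), a)


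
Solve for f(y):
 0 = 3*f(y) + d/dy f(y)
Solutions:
 f(y) = C1*exp(-3*y)


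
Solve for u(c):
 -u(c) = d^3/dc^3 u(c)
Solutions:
 u(c) = C3*exp(-c) + (C1*sin(sqrt(3)*c/2) + C2*cos(sqrt(3)*c/2))*exp(c/2)


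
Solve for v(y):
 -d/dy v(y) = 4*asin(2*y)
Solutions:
 v(y) = C1 - 4*y*asin(2*y) - 2*sqrt(1 - 4*y^2)


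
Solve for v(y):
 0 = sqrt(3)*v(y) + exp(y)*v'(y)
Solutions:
 v(y) = C1*exp(sqrt(3)*exp(-y))


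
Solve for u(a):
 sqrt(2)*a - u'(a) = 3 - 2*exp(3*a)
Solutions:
 u(a) = C1 + sqrt(2)*a^2/2 - 3*a + 2*exp(3*a)/3


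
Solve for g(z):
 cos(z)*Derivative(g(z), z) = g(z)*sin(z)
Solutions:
 g(z) = C1/cos(z)


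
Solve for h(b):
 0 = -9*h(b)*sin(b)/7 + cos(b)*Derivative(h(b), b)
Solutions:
 h(b) = C1/cos(b)^(9/7)


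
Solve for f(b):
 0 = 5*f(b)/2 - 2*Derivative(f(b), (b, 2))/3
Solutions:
 f(b) = C1*exp(-sqrt(15)*b/2) + C2*exp(sqrt(15)*b/2)


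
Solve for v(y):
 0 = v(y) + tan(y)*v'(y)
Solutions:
 v(y) = C1/sin(y)


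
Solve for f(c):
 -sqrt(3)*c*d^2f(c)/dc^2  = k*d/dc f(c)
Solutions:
 f(c) = C1 + c^(-sqrt(3)*re(k)/3 + 1)*(C2*sin(sqrt(3)*log(c)*Abs(im(k))/3) + C3*cos(sqrt(3)*log(c)*im(k)/3))


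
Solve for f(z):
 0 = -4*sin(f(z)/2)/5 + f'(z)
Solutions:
 -4*z/5 + log(cos(f(z)/2) - 1) - log(cos(f(z)/2) + 1) = C1


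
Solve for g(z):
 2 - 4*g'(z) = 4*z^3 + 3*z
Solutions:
 g(z) = C1 - z^4/4 - 3*z^2/8 + z/2


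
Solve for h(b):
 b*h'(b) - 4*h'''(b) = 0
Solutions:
 h(b) = C1 + Integral(C2*airyai(2^(1/3)*b/2) + C3*airybi(2^(1/3)*b/2), b)


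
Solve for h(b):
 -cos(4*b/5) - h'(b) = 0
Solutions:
 h(b) = C1 - 5*sin(4*b/5)/4


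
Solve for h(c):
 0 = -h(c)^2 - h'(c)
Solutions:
 h(c) = 1/(C1 + c)


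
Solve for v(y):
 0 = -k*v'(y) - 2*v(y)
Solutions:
 v(y) = C1*exp(-2*y/k)


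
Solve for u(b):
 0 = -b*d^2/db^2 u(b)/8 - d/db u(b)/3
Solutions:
 u(b) = C1 + C2/b^(5/3)


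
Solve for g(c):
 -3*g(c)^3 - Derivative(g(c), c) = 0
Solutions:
 g(c) = -sqrt(2)*sqrt(-1/(C1 - 3*c))/2
 g(c) = sqrt(2)*sqrt(-1/(C1 - 3*c))/2


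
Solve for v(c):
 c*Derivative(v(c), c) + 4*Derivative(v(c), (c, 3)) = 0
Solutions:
 v(c) = C1 + Integral(C2*airyai(-2^(1/3)*c/2) + C3*airybi(-2^(1/3)*c/2), c)


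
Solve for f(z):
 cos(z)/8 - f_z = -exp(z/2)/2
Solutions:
 f(z) = C1 + exp(z/2) + sin(z)/8


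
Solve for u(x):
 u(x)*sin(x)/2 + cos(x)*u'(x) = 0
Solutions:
 u(x) = C1*sqrt(cos(x))


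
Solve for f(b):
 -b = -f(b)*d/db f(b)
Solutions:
 f(b) = -sqrt(C1 + b^2)
 f(b) = sqrt(C1 + b^2)


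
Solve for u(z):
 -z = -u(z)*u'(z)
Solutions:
 u(z) = -sqrt(C1 + z^2)
 u(z) = sqrt(C1 + z^2)


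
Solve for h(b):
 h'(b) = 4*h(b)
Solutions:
 h(b) = C1*exp(4*b)


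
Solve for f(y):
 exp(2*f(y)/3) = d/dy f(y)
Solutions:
 f(y) = 3*log(-sqrt(-1/(C1 + y))) - 3*log(2) + 3*log(6)/2
 f(y) = 3*log(-1/(C1 + y))/2 - 3*log(2) + 3*log(6)/2


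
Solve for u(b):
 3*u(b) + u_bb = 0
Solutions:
 u(b) = C1*sin(sqrt(3)*b) + C2*cos(sqrt(3)*b)


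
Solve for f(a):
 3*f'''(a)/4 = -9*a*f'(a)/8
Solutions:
 f(a) = C1 + Integral(C2*airyai(-2^(2/3)*3^(1/3)*a/2) + C3*airybi(-2^(2/3)*3^(1/3)*a/2), a)


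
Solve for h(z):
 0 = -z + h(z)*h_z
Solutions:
 h(z) = -sqrt(C1 + z^2)
 h(z) = sqrt(C1 + z^2)


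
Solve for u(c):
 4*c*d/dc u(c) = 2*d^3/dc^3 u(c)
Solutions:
 u(c) = C1 + Integral(C2*airyai(2^(1/3)*c) + C3*airybi(2^(1/3)*c), c)


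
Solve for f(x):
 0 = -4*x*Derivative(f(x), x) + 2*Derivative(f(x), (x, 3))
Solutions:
 f(x) = C1 + Integral(C2*airyai(2^(1/3)*x) + C3*airybi(2^(1/3)*x), x)


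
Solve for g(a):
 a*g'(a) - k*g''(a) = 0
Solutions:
 g(a) = C1 + C2*erf(sqrt(2)*a*sqrt(-1/k)/2)/sqrt(-1/k)


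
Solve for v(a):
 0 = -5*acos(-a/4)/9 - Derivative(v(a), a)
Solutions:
 v(a) = C1 - 5*a*acos(-a/4)/9 - 5*sqrt(16 - a^2)/9


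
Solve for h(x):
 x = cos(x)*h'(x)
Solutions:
 h(x) = C1 + Integral(x/cos(x), x)


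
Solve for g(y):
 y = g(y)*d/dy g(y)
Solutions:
 g(y) = -sqrt(C1 + y^2)
 g(y) = sqrt(C1 + y^2)
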